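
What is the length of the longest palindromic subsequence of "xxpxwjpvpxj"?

5

Using dp[i][j] = 2 + dp[i+1][j−1] if the ends match, else max(dp[i+1][j], dp[i][j−1]):
dp[1][11] = 5. A witness is jpvpj at positions 6,7,8,9,11.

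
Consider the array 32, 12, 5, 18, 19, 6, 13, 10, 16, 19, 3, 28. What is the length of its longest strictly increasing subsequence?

Let dp[i] be the longest increasing subsequence ending at position i. Then dp = [1, 1, 1, 2, 3, 2, 3, 3, 4, 5, 1, 6].
The maximum is 6; one witness is 5, 6, 13, 16, 19, 28 at positions 3,6,7,9,10,12.

6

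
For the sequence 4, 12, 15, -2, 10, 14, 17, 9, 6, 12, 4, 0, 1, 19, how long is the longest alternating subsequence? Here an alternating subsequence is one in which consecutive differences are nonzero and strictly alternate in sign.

8

A longest alternating subsequence is 4, 12, -2, 10, 9, 12, 0, 1 (positions 1,2,4,5,8,10,12,13); its 7 consecutive differences strictly alternate in sign, and length 8 is optimal.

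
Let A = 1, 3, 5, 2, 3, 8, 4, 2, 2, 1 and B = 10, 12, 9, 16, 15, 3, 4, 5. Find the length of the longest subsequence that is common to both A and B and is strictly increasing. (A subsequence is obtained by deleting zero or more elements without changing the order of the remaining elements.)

A longest common strictly increasing subsequence is 3, 4 (length 2); it appears in order in both A and B, and no longer such subsequence exists.

2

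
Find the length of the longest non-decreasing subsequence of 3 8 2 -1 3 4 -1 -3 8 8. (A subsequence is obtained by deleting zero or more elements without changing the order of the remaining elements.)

5

Scanning left to right, the best length ending at each element is: 3→1, 8→2, 2→1, -1→1, 3→2, 4→3, -1→2, -3→1, 8→4, 8→5.
So the longest non-decreasing subsequence has length 5, e.g. 3, 3, 4, 8, 8.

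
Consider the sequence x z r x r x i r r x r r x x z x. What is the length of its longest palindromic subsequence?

13

One longest palindromic subsequence is xzxxrrxrrxxzx (positions 1,2,4,6,8,9,10,11,12,13,14,15,16); it reads the same forward and backward, and the interval DP gives dp[1][16] = 13.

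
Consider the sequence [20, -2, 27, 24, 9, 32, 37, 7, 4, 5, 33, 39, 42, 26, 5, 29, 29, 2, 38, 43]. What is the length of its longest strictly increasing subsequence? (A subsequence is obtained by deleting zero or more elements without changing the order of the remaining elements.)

7

One longest increasing subsequence is 20, 27, 32, 37, 39, 42, 43 (positions 1,3,6,7,12,13,20), of length 7; no longer one exists.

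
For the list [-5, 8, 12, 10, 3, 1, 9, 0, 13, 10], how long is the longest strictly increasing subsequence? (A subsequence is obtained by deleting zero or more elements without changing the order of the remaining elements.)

4

Scanning left to right, the best length ending at each element is: -5→1, 8→2, 12→3, 10→3, 3→2, 1→2, 9→3, 0→2, 13→4, 10→4.
So the longest increasing subsequence has length 4, e.g. -5, 8, 12, 13.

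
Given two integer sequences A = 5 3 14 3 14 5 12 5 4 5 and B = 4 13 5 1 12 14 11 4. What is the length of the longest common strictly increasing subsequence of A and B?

For each value that appears in both, track the longest common increasing run ending there.
The best achievable length is 2; one witness is 4, 5 (A-positions 9,10, B-positions 1,3).

2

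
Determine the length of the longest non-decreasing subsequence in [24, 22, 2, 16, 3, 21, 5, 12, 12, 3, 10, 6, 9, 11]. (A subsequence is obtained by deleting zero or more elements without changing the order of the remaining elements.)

One longest non-decreasing subsequence is 2, 3, 5, 6, 9, 11 (positions 3,5,7,12,13,14), of length 6; no longer one exists.

6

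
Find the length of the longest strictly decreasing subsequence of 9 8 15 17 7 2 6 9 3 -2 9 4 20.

Scanning left to right, the best length ending at each element is: 9→1, 8→2, 15→1, 17→1, 7→3, 2→4, 6→4, 9→2, 3→5, -2→6, 9→2, 4→5, 20→1.
So the longest decreasing subsequence has length 6, e.g. 9, 8, 7, 6, 3, -2.

6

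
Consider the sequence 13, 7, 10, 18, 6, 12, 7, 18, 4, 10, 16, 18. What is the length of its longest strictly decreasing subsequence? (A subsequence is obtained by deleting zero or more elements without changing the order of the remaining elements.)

4

Scanning left to right, the best length ending at each element is: 13→1, 7→2, 10→2, 18→1, 6→3, 12→2, 7→3, 18→1, 4→4, 10→3, 16→2, 18→1.
So the longest decreasing subsequence has length 4, e.g. 13, 7, 6, 4.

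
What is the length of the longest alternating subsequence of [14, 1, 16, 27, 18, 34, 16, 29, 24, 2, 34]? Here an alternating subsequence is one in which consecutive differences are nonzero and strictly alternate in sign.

9

A longest alternating subsequence is 14, 1, 27, 18, 34, 16, 29, 24, 34 (positions 1,2,4,5,6,7,8,9,11); its 8 consecutive differences strictly alternate in sign, and length 9 is optimal.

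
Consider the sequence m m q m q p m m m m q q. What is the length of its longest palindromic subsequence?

8

Using dp[i][j] = 2 + dp[i+1][j−1] if the ends match, else max(dp[i+1][j], dp[i][j−1]):
dp[1][12] = 8. A witness is qqmmmmqq at positions 3,5,7,8,9,10,11,12.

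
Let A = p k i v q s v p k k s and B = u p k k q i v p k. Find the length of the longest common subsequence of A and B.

Backtracking the LCS table gives one alignment: p (A1,B2) → k (A2,B4) → i (A3,B6) → v (A7,B7) → p (A8,B8) → k (A10,B9).
So the longest common subsequence has length 6.

6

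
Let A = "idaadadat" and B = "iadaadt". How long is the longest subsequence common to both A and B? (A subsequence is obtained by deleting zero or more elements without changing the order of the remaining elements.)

Backtracking the LCS table gives one alignment: i (A1,B1) → d (A2,B3) → a (A4,B4) → a (A6,B5) → d (A7,B6) → t (A9,B7).
So the longest common subsequence has length 6.

6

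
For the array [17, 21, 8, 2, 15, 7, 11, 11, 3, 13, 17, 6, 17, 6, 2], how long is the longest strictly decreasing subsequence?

Let dp[i] be the longest decreasing subsequence ending at position i. Then dp = [1, 1, 2, 3, 2, 3, 3, 3, 4, 3, 2, 4, 2, 4, 5].
The maximum is 5; one witness is 17, 8, 7, 3, 2 at positions 1,3,6,9,15.

5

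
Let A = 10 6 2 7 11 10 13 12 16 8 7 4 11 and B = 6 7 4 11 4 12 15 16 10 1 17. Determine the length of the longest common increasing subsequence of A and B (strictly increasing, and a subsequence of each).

5

For each value that appears in both, track the longest common increasing run ending there.
The best achievable length is 5; one witness is 6, 7, 11, 12, 16 (A-positions 2,4,5,8,9, B-positions 1,2,4,6,8).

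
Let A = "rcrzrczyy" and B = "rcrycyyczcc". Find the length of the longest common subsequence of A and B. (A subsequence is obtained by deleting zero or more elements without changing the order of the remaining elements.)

Backtracking the LCS table gives one alignment: r (A1,B1) → c (A2,B2) → r (A3,B3) → c (A6,B5) → y (A8,B6) → y (A9,B7).
So the longest common subsequence has length 6.

6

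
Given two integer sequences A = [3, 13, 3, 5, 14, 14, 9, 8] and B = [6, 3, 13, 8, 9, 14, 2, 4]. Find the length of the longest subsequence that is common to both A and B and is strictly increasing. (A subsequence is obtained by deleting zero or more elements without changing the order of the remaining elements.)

3

A longest common strictly increasing subsequence is 3, 13, 14 (length 3); it appears in order in both A and B, and no longer such subsequence exists.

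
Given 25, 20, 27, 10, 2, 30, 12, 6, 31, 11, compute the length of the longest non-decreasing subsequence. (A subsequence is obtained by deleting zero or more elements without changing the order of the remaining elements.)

4

Scanning left to right, the best length ending at each element is: 25→1, 20→1, 27→2, 10→1, 2→1, 30→3, 12→2, 6→2, 31→4, 11→3.
So the longest non-decreasing subsequence has length 4, e.g. 25, 27, 30, 31.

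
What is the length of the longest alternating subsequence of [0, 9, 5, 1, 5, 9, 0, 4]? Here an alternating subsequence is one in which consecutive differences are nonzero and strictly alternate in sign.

6

Track the best alternating length ending on an up-step vs a down-step at each position: up/down = 1/1, 2/1, 2/3, 2/3, 4/3, 4/1, 1/5, 6/5.
The maximum over both is 6; one such subsequence is 0, 9, 1, 5, 0, 4.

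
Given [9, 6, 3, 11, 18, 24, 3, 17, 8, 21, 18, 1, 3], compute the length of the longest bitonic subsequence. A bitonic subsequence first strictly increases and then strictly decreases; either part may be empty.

Let inc[i] be the LIS ending at i and dec[i] the longest strictly decreasing subsequence starting at i. inc = [1, 1, 1, 2, 3, 4, 1, 3, 2, 4, 4, 1, 2], dec = [4, 3, 2, 3, 4, 4, 2, 3, 2, 3, 2, 1, 1].
max_i inc[i]+dec[i]−1 = 7, with one witness 9, 11, 18, 24, 21, 18, 3.

7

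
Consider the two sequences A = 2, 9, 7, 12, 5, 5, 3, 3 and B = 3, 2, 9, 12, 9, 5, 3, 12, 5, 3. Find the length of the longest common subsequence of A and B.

A longest common subsequence is 2, 9, 12, 5, 5, 3 (length 6); the LCS DP confirms no longer common subsequence exists.

6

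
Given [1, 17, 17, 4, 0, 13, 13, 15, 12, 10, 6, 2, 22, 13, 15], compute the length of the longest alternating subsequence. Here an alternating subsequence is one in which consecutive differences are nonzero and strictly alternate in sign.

Track the best alternating length ending on an up-step vs a down-step at each position: up/down = 1/1, 2/1, 2/1, 2/3, 1/3, 4/3, 4/3, 4/3, 4/5, 4/5, 4/5, 4/5, 6/1, 6/7, 8/7.
The maximum over both is 8; one such subsequence is 1, 17, 4, 13, 12, 22, 13, 15.

8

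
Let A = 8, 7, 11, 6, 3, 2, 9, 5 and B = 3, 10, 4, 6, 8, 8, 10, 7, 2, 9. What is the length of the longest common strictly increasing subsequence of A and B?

For each value that appears in both, track the longest common increasing run ending there.
The best achievable length is 2; one witness is 3, 9 (A-positions 5,7, B-positions 1,10).

2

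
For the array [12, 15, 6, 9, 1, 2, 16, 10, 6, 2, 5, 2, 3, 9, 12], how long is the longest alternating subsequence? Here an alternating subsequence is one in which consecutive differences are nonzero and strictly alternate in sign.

Track the best alternating length ending on an up-step vs a down-step at each position: up/down = 1/1, 2/1, 1/3, 4/3, 1/5, 6/5, 6/1, 6/7, 6/7, 6/7, 8/7, 6/9, 10/9, 10/7, 10/7.
The maximum over both is 10; one such subsequence is 12, 15, 6, 9, 1, 16, 2, 5, 2, 3.

10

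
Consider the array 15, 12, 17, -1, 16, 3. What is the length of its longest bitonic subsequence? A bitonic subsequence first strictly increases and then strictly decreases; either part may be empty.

Let inc[i] be the LIS ending at i and dec[i] the longest strictly decreasing subsequence starting at i. inc = [1, 1, 2, 1, 2, 2], dec = [3, 2, 3, 1, 2, 1].
max_i inc[i]+dec[i]−1 = 4, with one witness 15, 17, 16, 3.

4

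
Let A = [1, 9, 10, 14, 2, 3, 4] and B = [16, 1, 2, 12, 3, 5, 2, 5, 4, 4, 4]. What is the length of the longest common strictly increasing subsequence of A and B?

A longest common strictly increasing subsequence is 1, 2, 3, 4 (length 4); it appears in order in both A and B, and no longer such subsequence exists.

4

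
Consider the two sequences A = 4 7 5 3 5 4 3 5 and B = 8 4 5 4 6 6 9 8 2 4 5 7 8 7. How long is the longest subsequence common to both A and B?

4

Backtracking the LCS table gives one alignment: 4 (A1,B2) → 5 (A3,B3) → 4 (A6,B10) → 5 (A8,B11).
So the longest common subsequence has length 4.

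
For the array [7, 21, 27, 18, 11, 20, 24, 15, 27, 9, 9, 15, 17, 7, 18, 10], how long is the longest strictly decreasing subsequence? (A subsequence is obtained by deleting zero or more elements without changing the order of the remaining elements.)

5

Scanning left to right, the best length ending at each element is: 7→1, 21→1, 27→1, 18→2, 11→3, 20→2, 24→2, 15→3, 27→1, 9→4, 9→4, 15→3, 17→3, 7→5, 18→3, 10→4.
So the longest decreasing subsequence has length 5, e.g. 21, 18, 11, 9, 7.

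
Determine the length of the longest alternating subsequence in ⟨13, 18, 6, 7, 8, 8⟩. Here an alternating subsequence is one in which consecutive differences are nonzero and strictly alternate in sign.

Track the best alternating length ending on an up-step vs a down-step at each position: up/down = 1/1, 2/1, 1/3, 4/3, 4/3, 4/3.
The maximum over both is 4; one such subsequence is 13, 18, 6, 7.

4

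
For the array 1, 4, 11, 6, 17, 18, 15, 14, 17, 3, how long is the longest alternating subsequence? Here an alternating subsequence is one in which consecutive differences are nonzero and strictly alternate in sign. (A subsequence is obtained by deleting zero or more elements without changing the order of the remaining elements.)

Track the best alternating length ending on an up-step vs a down-step at each position: up/down = 1/1, 2/1, 2/1, 2/3, 4/1, 4/1, 4/5, 4/5, 6/5, 2/7.
The maximum over both is 7; one such subsequence is 1, 11, 6, 17, 15, 17, 3.

7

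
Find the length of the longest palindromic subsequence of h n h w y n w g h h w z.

Using dp[i][j] = 2 + dp[i+1][j−1] if the ends match, else max(dp[i+1][j], dp[i][j−1]):
dp[1][12] = 7. A witness is hhwnwhh at positions 1,3,4,6,7,9,10.

7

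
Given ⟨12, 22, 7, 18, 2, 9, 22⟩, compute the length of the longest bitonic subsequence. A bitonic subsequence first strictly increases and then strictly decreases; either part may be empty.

4

One longest bitonic subsequence is 12, 22, 18, 9 (positions 1,2,4,6): it rises to 22 then falls. Length 4 is optimal.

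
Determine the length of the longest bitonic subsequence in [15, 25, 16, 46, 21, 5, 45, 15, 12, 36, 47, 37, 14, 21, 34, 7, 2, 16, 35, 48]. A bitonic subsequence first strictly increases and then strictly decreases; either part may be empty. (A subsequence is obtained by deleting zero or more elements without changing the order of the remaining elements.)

Let inc[i] be the LIS ending at i and dec[i] the longest strictly decreasing subsequence starting at i. inc = [1, 2, 2, 3, 3, 1, 4, 2, 2, 4, 5, 5, 3, 4, 5, 2, 1, 4, 6, 7], dec = [4, 6, 5, 6, 5, 2, 5, 4, 3, 4, 5, 4, 3, 3, 3, 2, 1, 1, 1, 1].
max_i inc[i]+dec[i]−1 = 9, with one witness 15, 16, 21, 45, 47, 37, 34, 7, 2.

9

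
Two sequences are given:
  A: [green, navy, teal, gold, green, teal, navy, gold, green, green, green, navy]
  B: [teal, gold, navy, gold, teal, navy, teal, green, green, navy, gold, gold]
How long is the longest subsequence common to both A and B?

A longest common subsequence is navy, gold, teal, navy, green, green, navy (length 7); the LCS DP confirms no longer common subsequence exists.

7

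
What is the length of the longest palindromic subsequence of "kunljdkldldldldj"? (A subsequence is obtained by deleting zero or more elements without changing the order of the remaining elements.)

One longest palindromic subsequence is jdldldldldj (positions 5,6,8,9,10,11,12,13,14,15,16); it reads the same forward and backward, and the interval DP gives dp[1][16] = 11.

11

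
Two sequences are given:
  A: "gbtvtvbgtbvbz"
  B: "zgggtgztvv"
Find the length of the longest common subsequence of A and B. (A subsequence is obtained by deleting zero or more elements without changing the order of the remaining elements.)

A longest common subsequence is gttvv (length 5); the LCS DP confirms no longer common subsequence exists.

5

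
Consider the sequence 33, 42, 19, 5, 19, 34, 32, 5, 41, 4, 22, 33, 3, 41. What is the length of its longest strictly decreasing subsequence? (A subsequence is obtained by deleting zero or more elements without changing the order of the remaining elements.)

6

Let dp[i] be the longest decreasing subsequence ending at position i. Then dp = [1, 1, 2, 3, 2, 2, 3, 4, 2, 5, 4, 3, 6, 2].
The maximum is 6; one witness is 42, 34, 32, 5, 4, 3 at positions 2,6,7,8,10,13.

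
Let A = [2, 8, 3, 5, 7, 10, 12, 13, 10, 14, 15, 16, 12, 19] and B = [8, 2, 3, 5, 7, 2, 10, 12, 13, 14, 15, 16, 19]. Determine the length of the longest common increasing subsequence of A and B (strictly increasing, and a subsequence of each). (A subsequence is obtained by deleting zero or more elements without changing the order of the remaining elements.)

For each value that appears in both, track the longest common increasing run ending there.
The best achievable length is 11; one witness is 2, 3, 5, 7, 10, 12, 13, 14, 15, 16, 19 (A-positions 1,3,4,5,6,7,8,10,11,12,14, B-positions 2,3,4,5,7,8,9,10,11,12,13).

11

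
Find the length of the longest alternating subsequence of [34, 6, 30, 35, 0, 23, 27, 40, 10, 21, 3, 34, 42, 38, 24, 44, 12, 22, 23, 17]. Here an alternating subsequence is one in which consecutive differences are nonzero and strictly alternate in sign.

Track the best alternating length ending on an up-step vs a down-step at each position: up/down = 1/1, 1/2, 3/2, 3/1, 1/4, 5/4, 5/4, 5/1, 5/6, 7/6, 5/8, 9/6, 9/1, 9/10, 9/10, 11/1, 9/12, 13/12, 13/12, 13/14.
The maximum over both is 14; one such subsequence is 34, 6, 30, 0, 23, 10, 21, 3, 42, 38, 44, 12, 22, 17.

14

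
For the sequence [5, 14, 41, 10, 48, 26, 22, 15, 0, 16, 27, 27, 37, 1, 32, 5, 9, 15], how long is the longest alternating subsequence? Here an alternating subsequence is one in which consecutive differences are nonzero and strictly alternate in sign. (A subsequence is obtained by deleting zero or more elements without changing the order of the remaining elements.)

10

A longest alternating subsequence is 5, 14, 10, 48, 15, 16, 1, 32, 5, 9 (positions 1,2,4,5,8,10,14,15,16,17); its 9 consecutive differences strictly alternate in sign, and length 10 is optimal.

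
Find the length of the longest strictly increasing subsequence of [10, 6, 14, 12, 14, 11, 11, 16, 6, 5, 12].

One longest increasing subsequence is 10, 12, 14, 16 (positions 1,4,5,8), of length 4; no longer one exists.

4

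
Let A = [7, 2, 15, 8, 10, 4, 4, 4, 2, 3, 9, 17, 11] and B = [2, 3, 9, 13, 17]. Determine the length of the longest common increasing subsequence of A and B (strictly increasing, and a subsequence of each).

A longest common strictly increasing subsequence is 2, 3, 9, 17 (length 4); it appears in order in both A and B, and no longer such subsequence exists.

4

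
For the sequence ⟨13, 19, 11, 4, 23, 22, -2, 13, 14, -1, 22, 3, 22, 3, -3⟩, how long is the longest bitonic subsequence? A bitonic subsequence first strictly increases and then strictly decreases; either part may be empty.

Let inc[i] be the LIS ending at i and dec[i] the longest strictly decreasing subsequence starting at i. inc = [1, 2, 1, 1, 3, 3, 1, 2, 3, 2, 4, 3, 4, 3, 1], dec = [5, 5, 4, 3, 5, 4, 2, 3, 3, 2, 3, 2, 3, 2, 1].
max_i inc[i]+dec[i]−1 = 7, with one witness 13, 19, 23, 22, 14, 3, -3.

7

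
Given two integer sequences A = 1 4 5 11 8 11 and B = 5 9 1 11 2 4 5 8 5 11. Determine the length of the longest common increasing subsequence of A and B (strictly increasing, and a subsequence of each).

For each value that appears in both, track the longest common increasing run ending there.
The best achievable length is 5; one witness is 1, 4, 5, 8, 11 (A-positions 1,2,3,5,6, B-positions 3,6,7,8,10).

5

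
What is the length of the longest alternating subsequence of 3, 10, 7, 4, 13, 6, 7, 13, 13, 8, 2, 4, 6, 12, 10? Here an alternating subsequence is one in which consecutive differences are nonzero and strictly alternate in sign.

A longest alternating subsequence is 3, 10, 7, 13, 6, 13, 8, 12, 10 (positions 1,2,3,5,6,8,10,14,15); its 8 consecutive differences strictly alternate in sign, and length 9 is optimal.

9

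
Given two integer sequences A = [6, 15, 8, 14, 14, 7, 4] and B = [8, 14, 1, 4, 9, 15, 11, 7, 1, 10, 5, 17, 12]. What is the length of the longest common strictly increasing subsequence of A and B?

2

For each value that appears in both, track the longest common increasing run ending there.
The best achievable length is 2; one witness is 8, 14 (A-positions 3,4, B-positions 1,2).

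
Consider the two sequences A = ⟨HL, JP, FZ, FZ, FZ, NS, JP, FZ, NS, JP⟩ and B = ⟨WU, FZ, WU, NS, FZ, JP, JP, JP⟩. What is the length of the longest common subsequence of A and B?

A longest common subsequence is FZ, FZ, JP, JP (length 4); the LCS DP confirms no longer common subsequence exists.

4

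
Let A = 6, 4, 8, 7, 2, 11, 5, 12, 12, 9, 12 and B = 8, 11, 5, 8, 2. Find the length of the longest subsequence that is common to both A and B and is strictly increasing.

2

For each value that appears in both, track the longest common increasing run ending there.
The best achievable length is 2; one witness is 8, 11 (A-positions 3,6, B-positions 1,2).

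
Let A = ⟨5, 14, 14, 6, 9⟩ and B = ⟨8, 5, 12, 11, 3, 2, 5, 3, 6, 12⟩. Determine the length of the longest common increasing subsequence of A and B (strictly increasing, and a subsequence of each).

2

A longest common strictly increasing subsequence is 5, 6 (length 2); it appears in order in both A and B, and no longer such subsequence exists.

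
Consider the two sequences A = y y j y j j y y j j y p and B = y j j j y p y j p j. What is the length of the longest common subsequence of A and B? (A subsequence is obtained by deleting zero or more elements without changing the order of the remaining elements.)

A longest common subsequence is yjjjyyjj (length 8); the LCS DP confirms no longer common subsequence exists.

8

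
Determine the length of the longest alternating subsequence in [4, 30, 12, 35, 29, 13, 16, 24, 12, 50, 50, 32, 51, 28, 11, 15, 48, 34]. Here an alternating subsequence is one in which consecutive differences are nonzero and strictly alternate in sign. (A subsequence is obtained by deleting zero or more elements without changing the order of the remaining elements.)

13

Track the best alternating length ending on an up-step vs a down-step at each position: up/down = 1/1, 2/1, 2/3, 4/1, 4/5, 4/5, 6/5, 6/5, 2/7, 8/1, 8/1, 8/9, 10/1, 8/11, 2/11, 12/11, 12/11, 12/13.
The maximum over both is 13; one such subsequence is 4, 30, 12, 35, 13, 16, 12, 50, 32, 51, 28, 48, 34.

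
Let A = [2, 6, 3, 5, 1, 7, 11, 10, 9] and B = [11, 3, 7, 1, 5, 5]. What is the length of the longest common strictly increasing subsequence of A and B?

For each value that appears in both, track the longest common increasing run ending there.
The best achievable length is 2; one witness is 3, 7 (A-positions 3,6, B-positions 2,3).

2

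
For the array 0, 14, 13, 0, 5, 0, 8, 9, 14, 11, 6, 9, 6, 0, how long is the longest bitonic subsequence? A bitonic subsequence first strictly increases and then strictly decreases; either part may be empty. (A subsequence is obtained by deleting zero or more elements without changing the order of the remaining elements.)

One longest bitonic subsequence is 0, 5, 8, 9, 14, 11, 9, 6, 0 (positions 1,5,7,8,9,10,12,13,14): it rises to 14 then falls. Length 9 is optimal.

9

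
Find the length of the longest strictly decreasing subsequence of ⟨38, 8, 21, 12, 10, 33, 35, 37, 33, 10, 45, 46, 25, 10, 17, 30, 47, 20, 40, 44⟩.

One longest decreasing subsequence is 38, 35, 33, 25, 10 (positions 1,7,9,13,14), of length 5; no longer one exists.

5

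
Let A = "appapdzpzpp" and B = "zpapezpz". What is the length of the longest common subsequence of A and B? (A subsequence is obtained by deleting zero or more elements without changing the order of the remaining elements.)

6

A longest common subsequence is papzpz (length 6); the LCS DP confirms no longer common subsequence exists.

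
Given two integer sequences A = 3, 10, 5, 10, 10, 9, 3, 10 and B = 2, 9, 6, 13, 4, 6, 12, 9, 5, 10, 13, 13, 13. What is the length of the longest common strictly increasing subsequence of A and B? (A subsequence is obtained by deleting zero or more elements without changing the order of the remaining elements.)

A longest common strictly increasing subsequence is 5, 10 (length 2); it appears in order in both A and B, and no longer such subsequence exists.

2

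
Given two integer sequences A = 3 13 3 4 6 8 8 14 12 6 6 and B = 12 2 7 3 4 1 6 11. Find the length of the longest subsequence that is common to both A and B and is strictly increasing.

For each value that appears in both, track the longest common increasing run ending there.
The best achievable length is 3; one witness is 3, 4, 6 (A-positions 1,4,5, B-positions 4,5,7).

3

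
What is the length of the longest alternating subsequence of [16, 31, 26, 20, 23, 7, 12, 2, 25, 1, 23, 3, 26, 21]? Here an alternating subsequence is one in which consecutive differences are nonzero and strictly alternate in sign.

Track the best alternating length ending on an up-step vs a down-step at each position: up/down = 1/1, 2/1, 2/3, 2/3, 4/3, 1/5, 6/5, 1/7, 8/3, 1/9, 10/9, 10/11, 12/3, 12/13.
The maximum over both is 13; one such subsequence is 16, 31, 20, 23, 7, 12, 2, 25, 1, 23, 3, 26, 21.

13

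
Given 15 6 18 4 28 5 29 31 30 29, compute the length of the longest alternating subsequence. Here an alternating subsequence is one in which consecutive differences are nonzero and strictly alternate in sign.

8

Track the best alternating length ending on an up-step vs a down-step at each position: up/down = 1/1, 1/2, 3/1, 1/4, 5/1, 5/6, 7/1, 7/1, 7/8, 7/8.
The maximum over both is 8; one such subsequence is 15, 6, 18, 4, 28, 5, 31, 30.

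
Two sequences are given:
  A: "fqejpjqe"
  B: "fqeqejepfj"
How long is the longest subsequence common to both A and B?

Backtracking the LCS table gives one alignment: f (A1,B1) → q (A2,B4) → e (A3,B5) → j (A4,B6) → p (A5,B8) → j (A6,B10).
So the longest common subsequence has length 6.

6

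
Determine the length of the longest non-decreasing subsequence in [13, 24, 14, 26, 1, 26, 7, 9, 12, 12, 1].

Let dp[i] be the longest non-decreasing subsequence ending at position i. Then dp = [1, 2, 2, 3, 1, 4, 2, 3, 4, 5, 2].
The maximum is 5; one witness is 1, 7, 9, 12, 12 at positions 5,7,8,9,10.

5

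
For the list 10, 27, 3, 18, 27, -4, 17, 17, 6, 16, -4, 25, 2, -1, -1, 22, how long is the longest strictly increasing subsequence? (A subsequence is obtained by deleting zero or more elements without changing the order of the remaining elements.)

One longest increasing subsequence is 3, 6, 16, 25 (positions 3,9,10,12), of length 4; no longer one exists.

4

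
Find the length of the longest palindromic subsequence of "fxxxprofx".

5

Using dp[i][j] = 2 + dp[i+1][j−1] if the ends match, else max(dp[i+1][j], dp[i][j−1]):
dp[1][9] = 5. A witness is fxxxf at positions 1,2,3,4,8.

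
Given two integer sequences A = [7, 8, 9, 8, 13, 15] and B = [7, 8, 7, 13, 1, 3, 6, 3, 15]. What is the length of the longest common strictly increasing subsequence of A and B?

4

For each value that appears in both, track the longest common increasing run ending there.
The best achievable length is 4; one witness is 7, 8, 13, 15 (A-positions 1,2,5,6, B-positions 1,2,4,9).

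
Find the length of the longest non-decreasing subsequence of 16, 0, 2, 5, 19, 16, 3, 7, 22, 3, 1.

One longest non-decreasing subsequence is 0, 2, 5, 19, 22 (positions 2,3,4,5,9), of length 5; no longer one exists.

5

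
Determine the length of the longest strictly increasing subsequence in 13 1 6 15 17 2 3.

One longest increasing subsequence is 1, 6, 15, 17 (positions 2,3,4,5), of length 4; no longer one exists.

4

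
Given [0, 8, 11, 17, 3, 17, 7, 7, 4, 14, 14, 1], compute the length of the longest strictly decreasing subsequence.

4

Let dp[i] be the longest decreasing subsequence ending at position i. Then dp = [1, 1, 1, 1, 2, 1, 2, 2, 3, 2, 2, 4].
The maximum is 4; one witness is 8, 7, 4, 1 at positions 2,7,9,12.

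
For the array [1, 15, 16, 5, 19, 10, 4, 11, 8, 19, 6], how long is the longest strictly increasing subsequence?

5

Let dp[i] be the longest increasing subsequence ending at position i. Then dp = [1, 2, 3, 2, 4, 3, 2, 4, 3, 5, 3].
The maximum is 5; one witness is 1, 5, 10, 11, 19 at positions 1,4,6,8,10.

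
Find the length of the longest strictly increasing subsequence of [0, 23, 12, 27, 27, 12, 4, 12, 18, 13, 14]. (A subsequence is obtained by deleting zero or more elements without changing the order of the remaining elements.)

One longest increasing subsequence is 0, 4, 12, 13, 14 (positions 1,7,8,10,11), of length 5; no longer one exists.

5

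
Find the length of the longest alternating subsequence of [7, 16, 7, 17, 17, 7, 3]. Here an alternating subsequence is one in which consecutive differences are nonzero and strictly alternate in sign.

5

A longest alternating subsequence is 7, 16, 7, 17, 7 (positions 1,2,3,4,6); its 4 consecutive differences strictly alternate in sign, and length 5 is optimal.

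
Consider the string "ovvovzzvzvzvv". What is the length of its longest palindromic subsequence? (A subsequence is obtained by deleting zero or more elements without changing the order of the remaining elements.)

Using dp[i][j] = 2 + dp[i+1][j−1] if the ends match, else max(dp[i+1][j], dp[i][j−1]):
dp[1][13] = 9. A witness is vvzvzvzvv at positions 2,3,6,8,9,10,11,12,13.

9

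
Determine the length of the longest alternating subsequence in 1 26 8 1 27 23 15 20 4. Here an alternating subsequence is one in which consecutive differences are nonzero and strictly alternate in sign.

7

A longest alternating subsequence is 1, 26, 8, 27, 15, 20, 4 (positions 1,2,3,5,7,8,9); its 6 consecutive differences strictly alternate in sign, and length 7 is optimal.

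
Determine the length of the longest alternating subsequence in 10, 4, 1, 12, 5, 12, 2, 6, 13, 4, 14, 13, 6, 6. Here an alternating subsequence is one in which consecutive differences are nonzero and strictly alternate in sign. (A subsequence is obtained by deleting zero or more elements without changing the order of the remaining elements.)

10

Track the best alternating length ending on an up-step vs a down-step at each position: up/down = 1/1, 1/2, 1/2, 3/1, 3/4, 5/1, 3/6, 7/6, 7/1, 7/8, 9/1, 9/10, 9/10, 9/10.
The maximum over both is 10; one such subsequence is 10, 4, 12, 5, 12, 2, 6, 4, 14, 13.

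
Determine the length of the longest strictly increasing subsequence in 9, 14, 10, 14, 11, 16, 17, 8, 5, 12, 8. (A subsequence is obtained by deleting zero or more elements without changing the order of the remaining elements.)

5

One longest increasing subsequence is 9, 10, 14, 16, 17 (positions 1,3,4,6,7), of length 5; no longer one exists.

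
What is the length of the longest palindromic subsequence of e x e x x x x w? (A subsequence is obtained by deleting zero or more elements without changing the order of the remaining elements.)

One longest palindromic subsequence is xxxxx (positions 2,4,5,6,7); it reads the same forward and backward, and the interval DP gives dp[1][8] = 5.

5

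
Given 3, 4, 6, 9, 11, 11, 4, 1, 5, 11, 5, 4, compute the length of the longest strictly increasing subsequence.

One longest increasing subsequence is 3, 4, 6, 9, 11 (positions 1,2,3,4,5), of length 5; no longer one exists.

5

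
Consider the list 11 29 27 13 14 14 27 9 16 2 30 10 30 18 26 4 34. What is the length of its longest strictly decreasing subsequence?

5

Let dp[i] be the longest decreasing subsequence ending at position i. Then dp = [1, 1, 2, 3, 3, 3, 2, 4, 3, 5, 1, 4, 1, 3, 3, 5, 1].
The maximum is 5; one witness is 29, 27, 13, 9, 2 at positions 2,3,4,8,10.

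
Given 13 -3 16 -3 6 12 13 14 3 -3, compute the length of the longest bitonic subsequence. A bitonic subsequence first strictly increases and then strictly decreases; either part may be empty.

One longest bitonic subsequence is -3, 6, 12, 13, 14, 3, -3 (positions 2,5,6,7,8,9,10): it rises to 14 then falls. Length 7 is optimal.

7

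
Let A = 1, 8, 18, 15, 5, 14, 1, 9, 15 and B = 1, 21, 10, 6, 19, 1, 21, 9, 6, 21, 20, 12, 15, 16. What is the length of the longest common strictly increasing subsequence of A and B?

3

For each value that appears in both, track the longest common increasing run ending there.
The best achievable length is 3; one witness is 1, 9, 15 (A-positions 1,8,9, B-positions 1,8,13).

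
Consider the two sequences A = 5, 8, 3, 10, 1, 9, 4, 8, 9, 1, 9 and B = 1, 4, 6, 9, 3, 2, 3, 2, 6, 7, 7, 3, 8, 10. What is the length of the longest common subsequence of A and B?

3

Backtracking the LCS table gives one alignment: 1 (A5,B1) → 9 (A6,B4) → 8 (A8,B13).
So the longest common subsequence has length 3.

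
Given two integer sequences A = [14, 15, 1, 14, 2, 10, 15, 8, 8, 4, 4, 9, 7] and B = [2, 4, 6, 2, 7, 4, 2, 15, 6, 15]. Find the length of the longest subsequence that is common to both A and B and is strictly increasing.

3

For each value that appears in both, track the longest common increasing run ending there.
The best achievable length is 3; one witness is 2, 4, 7 (A-positions 5,10,13, B-positions 1,2,5).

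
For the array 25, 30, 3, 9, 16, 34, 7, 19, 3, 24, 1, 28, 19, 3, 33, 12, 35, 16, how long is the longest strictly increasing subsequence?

8

One longest increasing subsequence is 3, 9, 16, 19, 24, 28, 33, 35 (positions 3,4,5,8,10,12,15,17), of length 8; no longer one exists.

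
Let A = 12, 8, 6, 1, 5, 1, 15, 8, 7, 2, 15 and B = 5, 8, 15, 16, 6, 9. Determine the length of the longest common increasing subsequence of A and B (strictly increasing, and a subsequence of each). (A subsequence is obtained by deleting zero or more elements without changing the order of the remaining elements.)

A longest common strictly increasing subsequence is 5, 8, 15 (length 3); it appears in order in both A and B, and no longer such subsequence exists.

3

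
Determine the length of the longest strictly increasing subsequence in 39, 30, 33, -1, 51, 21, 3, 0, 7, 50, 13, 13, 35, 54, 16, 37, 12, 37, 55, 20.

7

Scanning left to right, the best length ending at each element is: 39→1, 30→1, 33→2, -1→1, 51→3, 21→2, 3→2, 0→2, 7→3, 50→4, 13→4, 13→4, 35→5, 54→6, 16→5, 37→6, 12→4, 37→6, 55→7, 20→6.
So the longest increasing subsequence has length 7, e.g. -1, 3, 7, 13, 35, 54, 55.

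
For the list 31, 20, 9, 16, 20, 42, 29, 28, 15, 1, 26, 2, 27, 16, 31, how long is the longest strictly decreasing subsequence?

Let dp[i] be the longest decreasing subsequence ending at position i. Then dp = [1, 2, 3, 3, 2, 1, 2, 3, 4, 5, 4, 5, 4, 5, 2].
The maximum is 5; one witness is 31, 20, 16, 15, 1 at positions 1,2,4,9,10.

5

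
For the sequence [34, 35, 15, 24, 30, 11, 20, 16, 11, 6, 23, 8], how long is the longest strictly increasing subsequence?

3

Let dp[i] be the longest increasing subsequence ending at position i. Then dp = [1, 2, 1, 2, 3, 1, 2, 2, 1, 1, 3, 2].
The maximum is 3; one witness is 15, 24, 30 at positions 3,4,5.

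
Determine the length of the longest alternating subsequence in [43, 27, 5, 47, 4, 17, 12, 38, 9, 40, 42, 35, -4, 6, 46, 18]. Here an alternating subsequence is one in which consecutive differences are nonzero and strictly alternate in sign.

A longest alternating subsequence is 43, 27, 47, 4, 17, 12, 38, 9, 40, 35, 46, 18 (positions 1,2,4,5,6,7,8,9,10,12,15,16); its 11 consecutive differences strictly alternate in sign, and length 12 is optimal.

12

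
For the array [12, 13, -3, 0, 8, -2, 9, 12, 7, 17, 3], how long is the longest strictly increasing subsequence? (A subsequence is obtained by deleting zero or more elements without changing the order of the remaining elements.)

6

One longest increasing subsequence is -3, 0, 8, 9, 12, 17 (positions 3,4,5,7,8,10), of length 6; no longer one exists.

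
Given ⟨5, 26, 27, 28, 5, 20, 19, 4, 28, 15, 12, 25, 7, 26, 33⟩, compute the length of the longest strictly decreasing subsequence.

Let dp[i] be the longest decreasing subsequence ending at position i. Then dp = [1, 1, 1, 1, 2, 2, 3, 4, 1, 4, 5, 2, 6, 2, 1].
The maximum is 6; one witness is 26, 20, 19, 15, 12, 7 at positions 2,6,7,10,11,13.

6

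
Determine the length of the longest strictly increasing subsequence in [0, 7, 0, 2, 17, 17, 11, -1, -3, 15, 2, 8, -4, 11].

4

Let dp[i] be the longest increasing subsequence ending at position i. Then dp = [1, 2, 1, 2, 3, 3, 3, 1, 1, 4, 2, 3, 1, 4].
The maximum is 4; one witness is 0, 7, 11, 15 at positions 1,2,7,10.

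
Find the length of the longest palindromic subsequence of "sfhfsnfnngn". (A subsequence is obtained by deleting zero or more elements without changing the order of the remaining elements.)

5

One longest palindromic subsequence is sfhfs (positions 1,2,3,4,5); it reads the same forward and backward, and the interval DP gives dp[1][11] = 5.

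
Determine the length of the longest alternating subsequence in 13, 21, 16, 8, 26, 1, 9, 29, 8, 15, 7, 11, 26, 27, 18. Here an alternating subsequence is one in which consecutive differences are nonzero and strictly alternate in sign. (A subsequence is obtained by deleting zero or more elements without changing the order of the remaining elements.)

Track the best alternating length ending on an up-step vs a down-step at each position: up/down = 1/1, 2/1, 2/3, 1/3, 4/1, 1/5, 6/5, 6/1, 6/7, 8/7, 6/9, 10/9, 10/7, 10/7, 10/11.
The maximum over both is 11; one such subsequence is 13, 21, 16, 26, 1, 9, 8, 15, 7, 26, 18.

11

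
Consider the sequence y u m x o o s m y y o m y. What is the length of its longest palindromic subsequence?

8

One longest palindromic subsequence is ymoyyomy (positions 1,3,5,9,10,11,12,13); it reads the same forward and backward, and the interval DP gives dp[1][13] = 8.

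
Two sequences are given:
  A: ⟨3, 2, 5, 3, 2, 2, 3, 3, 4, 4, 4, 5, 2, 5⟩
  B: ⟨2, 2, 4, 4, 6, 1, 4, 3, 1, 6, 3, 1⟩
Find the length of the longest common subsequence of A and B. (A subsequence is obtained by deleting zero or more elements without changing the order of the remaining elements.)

Backtracking the LCS table gives one alignment: 2 (A5,B1) → 2 (A6,B2) → 4 (A9,B3) → 4 (A10,B4) → 4 (A11,B7).
So the longest common subsequence has length 5.

5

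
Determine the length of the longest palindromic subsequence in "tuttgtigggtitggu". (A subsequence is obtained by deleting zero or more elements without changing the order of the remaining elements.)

One longest palindromic subsequence is ugtigggitgu (positions 2,5,6,7,8,9,10,12,13,15,16); it reads the same forward and backward, and the interval DP gives dp[1][16] = 11.

11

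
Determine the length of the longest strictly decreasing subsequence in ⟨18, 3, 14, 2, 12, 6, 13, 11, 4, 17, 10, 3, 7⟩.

Let dp[i] be the longest decreasing subsequence ending at position i. Then dp = [1, 2, 2, 3, 3, 4, 3, 4, 5, 2, 5, 6, 6].
The maximum is 6; one witness is 18, 14, 12, 6, 4, 3 at positions 1,3,5,6,9,12.

6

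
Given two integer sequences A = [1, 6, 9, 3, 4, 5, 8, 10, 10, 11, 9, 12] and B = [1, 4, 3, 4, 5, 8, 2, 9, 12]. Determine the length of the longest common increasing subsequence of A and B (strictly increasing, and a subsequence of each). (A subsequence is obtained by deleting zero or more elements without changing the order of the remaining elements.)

7

For each value that appears in both, track the longest common increasing run ending there.
The best achievable length is 7; one witness is 1, 3, 4, 5, 8, 9, 12 (A-positions 1,4,5,6,7,11,12, B-positions 1,3,4,5,6,8,9).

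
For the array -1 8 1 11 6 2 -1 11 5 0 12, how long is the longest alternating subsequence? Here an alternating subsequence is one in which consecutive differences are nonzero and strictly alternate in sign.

A longest alternating subsequence is -1, 8, 1, 11, 6, 11, 5, 12 (positions 1,2,3,4,5,8,9,11); its 7 consecutive differences strictly alternate in sign, and length 8 is optimal.

8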